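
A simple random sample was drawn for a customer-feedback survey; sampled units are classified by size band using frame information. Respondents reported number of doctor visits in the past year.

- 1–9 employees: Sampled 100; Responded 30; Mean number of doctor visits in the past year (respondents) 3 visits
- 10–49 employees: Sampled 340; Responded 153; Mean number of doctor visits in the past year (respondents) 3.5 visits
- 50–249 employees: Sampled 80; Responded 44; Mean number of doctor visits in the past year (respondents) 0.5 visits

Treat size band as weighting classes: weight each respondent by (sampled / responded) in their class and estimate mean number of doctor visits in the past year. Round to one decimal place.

Response rates by class: 1–9 employees 30/100 = 30%, 10–49 employees 153/340 = 45%, 50–249 employees 44/80 = 55%.
Inverse-response-rate weighting restores each class to its sampled count, so class totals weight by n_sampled:
  1–9 employees: 100 × 3 = 300
  10–49 employees: 340 × 3.5 = 1190
  50–249 employees: 80 × 0.5 = 40
Adjusted estimate = 1530 / 520 = 2.94231 → 2.9.

2.9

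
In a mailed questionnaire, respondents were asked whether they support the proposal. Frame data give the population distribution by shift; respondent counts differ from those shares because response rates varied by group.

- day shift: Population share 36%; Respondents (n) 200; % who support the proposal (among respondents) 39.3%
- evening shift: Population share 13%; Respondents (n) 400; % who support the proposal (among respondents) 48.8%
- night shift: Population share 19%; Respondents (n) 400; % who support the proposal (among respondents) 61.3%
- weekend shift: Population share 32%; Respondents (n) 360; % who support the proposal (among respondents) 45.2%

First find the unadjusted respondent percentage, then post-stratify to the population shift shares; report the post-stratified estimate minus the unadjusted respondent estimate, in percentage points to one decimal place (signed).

Unadjusted (pooled respondent) estimate weights by respondent counts:
  (200/1360)×39.3 + (400/1360)×48.8 + (400/1360)×61.3 + (360/1360)×45.2 = 50.1265%
Post-stratified estimate weights by population shares:
  0.36×39.3 + 0.13×48.8 + 0.19×61.3 + 0.32×45.2 = 46.603%
Difference = 46.603 − 50.1265 = -3.5235 pp.

-3.5 percentage points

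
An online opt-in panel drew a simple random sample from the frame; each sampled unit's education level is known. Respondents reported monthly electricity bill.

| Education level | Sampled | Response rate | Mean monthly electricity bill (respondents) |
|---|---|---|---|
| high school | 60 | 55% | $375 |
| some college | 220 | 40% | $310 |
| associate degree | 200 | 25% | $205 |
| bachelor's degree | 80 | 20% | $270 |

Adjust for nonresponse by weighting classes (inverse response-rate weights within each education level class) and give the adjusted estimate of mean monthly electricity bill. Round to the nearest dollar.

Each respondent's weight = sampled/responded in their class; summing within a class gives n_sampled, so:
  high school: 60 × 375 = 22,500
  some college: 220 × 310 = 68,200
  associate degree: 200 × 205 = 41,000
  bachelor's degree: 80 × 270 = 21,600
Adjusted estimate = 153,300 / 560 = 273.75 → $274.

$274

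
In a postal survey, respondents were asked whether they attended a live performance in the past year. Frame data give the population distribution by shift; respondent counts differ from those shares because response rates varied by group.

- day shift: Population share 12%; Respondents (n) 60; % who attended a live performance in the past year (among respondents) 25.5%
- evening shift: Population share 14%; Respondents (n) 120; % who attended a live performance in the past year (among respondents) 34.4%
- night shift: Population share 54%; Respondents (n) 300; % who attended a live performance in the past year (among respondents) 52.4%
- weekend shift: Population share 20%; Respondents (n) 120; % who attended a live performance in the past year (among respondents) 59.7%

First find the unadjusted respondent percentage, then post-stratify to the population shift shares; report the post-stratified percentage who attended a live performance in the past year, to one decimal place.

Unadjusted (pooled respondent) estimate weights by respondent counts:
  (60/600)×25.5 + (120/600)×34.4 + (300/600)×52.4 + (120/600)×59.7 = 47.57%
Post-stratifying to population shares instead:
  0.12×25.5 + 0.14×34.4 + 0.54×52.4 + 0.2×59.7 = 48.112%

48.1%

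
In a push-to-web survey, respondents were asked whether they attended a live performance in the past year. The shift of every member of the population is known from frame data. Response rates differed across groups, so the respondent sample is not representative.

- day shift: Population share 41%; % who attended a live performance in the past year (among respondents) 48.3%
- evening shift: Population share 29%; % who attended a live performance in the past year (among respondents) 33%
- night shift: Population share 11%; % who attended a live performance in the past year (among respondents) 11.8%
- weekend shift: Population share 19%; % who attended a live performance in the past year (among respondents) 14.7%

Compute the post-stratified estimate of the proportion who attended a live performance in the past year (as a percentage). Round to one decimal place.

33.5%

Each cell contributes population-share × respondent value:
  day shift: 0.41 × 48.3 = 19.803
  evening shift: 0.29 × 33 = 9.57
  night shift: 0.11 × 11.8 = 1.298
  weekend shift: 0.19 × 14.7 = 2.793
Post-stratified estimate = 33.464 → 33.5%.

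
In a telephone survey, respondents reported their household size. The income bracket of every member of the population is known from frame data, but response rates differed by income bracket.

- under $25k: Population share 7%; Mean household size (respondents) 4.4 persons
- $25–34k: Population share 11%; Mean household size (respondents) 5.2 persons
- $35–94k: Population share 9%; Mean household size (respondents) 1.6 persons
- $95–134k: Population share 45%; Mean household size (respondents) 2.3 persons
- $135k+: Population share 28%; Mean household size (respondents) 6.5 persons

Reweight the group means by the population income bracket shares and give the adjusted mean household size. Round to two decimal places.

Post-stratification weights by population share, not respondent share:
  under $25k: 0.07 × 4.4 = 0.308
  $25–34k: 0.11 × 5.2 = 0.572
  $35–94k: 0.09 × 1.6 = 0.144
  $95–134k: 0.45 × 2.3 = 1.035
  $135k+: 0.28 × 6.5 = 1.82
Post-stratified estimate = 3.879 → 3.88.

3.88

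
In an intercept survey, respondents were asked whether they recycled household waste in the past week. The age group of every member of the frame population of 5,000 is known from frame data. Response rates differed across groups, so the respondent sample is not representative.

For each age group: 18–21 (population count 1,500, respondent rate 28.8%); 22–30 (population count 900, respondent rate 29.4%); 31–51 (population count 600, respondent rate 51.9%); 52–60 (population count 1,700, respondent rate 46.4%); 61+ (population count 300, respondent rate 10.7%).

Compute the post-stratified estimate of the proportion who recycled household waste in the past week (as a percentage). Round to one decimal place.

Reweight to the known age group distribution:
  18–21: (1,500/5,000) × 28.8 = 8.64
  22–30: (900/5,000) × 29.4 = 5.292
  31–51: (600/5,000) × 51.9 = 6.228
  52–60: (1,700/5,000) × 46.4 = 15.776
  61+: (300/5,000) × 10.7 = 0.642
Post-stratified estimate = 36.578 → 36.6%.

36.6%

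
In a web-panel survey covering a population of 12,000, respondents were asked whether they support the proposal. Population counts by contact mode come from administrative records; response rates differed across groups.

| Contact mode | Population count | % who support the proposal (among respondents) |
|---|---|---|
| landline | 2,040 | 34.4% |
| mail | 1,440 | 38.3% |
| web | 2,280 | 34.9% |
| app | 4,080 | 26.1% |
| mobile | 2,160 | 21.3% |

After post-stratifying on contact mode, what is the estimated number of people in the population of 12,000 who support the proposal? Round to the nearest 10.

3,570

Estimated count per cell = population count × respondent percentage:
  landline: 2,040 × 34.4% = 701.76
  mail: 1,440 × 38.3% = 551.52
  web: 2,280 × 34.9% = 795.72
  app: 4,080 × 26.1% = 1064.88
  mobile: 2,160 × 21.3% = 460.08
Estimated total = 3573.96 → 3,570.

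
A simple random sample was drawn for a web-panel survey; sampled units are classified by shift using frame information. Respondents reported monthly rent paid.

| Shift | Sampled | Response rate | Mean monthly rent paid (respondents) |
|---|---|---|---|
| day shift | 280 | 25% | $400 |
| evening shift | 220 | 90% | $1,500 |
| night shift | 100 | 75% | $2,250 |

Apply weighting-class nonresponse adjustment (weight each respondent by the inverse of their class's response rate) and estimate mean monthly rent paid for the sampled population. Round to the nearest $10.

Weighting each respondent by the inverse class response rate inflates each class back to its sampled size, so the class weight is n_sampled:
  day shift: 280 × 400 = 112,000
  evening shift: 220 × 1500 = 330,000
  night shift: 100 × 2250 = 225,000
Adjusted estimate = 667,000 / 600 = 1111.67 → $1,110.

$1,110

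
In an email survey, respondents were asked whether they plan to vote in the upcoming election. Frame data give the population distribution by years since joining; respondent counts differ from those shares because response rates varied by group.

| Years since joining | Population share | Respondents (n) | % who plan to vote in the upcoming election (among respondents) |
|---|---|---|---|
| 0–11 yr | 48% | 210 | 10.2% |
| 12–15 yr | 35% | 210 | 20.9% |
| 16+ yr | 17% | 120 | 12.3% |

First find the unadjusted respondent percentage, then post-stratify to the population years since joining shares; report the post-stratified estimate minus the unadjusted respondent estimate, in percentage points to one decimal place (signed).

-0.5 percentage points

Naive respondent-only estimate (weights = respondent counts):
  (210/540)×10.2 + (210/540)×20.9 + (120/540)×12.3 = 14.8278%
Reweighting by population years since joining shares:
  0.48×10.2 + 0.35×20.9 + 0.17×12.3 = 14.302%
Difference = 14.302 − 14.8278 = -0.5258 pp.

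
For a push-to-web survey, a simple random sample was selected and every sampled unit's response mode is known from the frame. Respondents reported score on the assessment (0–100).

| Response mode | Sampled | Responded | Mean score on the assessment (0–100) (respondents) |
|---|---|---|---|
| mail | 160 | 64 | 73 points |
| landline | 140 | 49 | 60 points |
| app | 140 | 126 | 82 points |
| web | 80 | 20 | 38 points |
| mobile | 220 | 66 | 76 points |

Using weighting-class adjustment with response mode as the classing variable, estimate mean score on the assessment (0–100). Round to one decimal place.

Class response rates: mail 64/160 = 40%, landline 49/140 = 35%, app 126/140 = 90%, web 20/80 = 25%, mobile 66/220 = 30%.
With weight = n_sampled/n_responded per class, the weighted class total is n_sampled:
  mail: 160 × 73 = 11,680
  landline: 140 × 60 = 8400
  app: 140 × 82 = 11,480
  web: 80 × 38 = 3040
  mobile: 220 × 76 = 16,720
Adjusted estimate = 51,320 / 740 = 69.3514 → 69.4.

69.4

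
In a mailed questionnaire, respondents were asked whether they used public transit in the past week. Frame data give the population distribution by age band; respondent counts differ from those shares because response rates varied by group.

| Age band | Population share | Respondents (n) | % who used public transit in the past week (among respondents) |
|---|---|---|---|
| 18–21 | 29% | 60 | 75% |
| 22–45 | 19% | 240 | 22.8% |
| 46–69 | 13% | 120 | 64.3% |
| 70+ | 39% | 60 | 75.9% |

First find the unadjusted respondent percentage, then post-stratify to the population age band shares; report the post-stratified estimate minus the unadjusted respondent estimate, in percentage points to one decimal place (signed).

+17.7 percentage points

Without adjustment, the pooled respondent share is:
  (60/480)×75 + (240/480)×22.8 + (120/480)×64.3 + (60/480)×75.9 = 46.3375%
Post-stratifying to population shares instead:
  0.29×75 + 0.19×22.8 + 0.13×64.3 + 0.39×75.9 = 64.042%
Difference = 64.042 − 46.3375 = 17.7045 pp.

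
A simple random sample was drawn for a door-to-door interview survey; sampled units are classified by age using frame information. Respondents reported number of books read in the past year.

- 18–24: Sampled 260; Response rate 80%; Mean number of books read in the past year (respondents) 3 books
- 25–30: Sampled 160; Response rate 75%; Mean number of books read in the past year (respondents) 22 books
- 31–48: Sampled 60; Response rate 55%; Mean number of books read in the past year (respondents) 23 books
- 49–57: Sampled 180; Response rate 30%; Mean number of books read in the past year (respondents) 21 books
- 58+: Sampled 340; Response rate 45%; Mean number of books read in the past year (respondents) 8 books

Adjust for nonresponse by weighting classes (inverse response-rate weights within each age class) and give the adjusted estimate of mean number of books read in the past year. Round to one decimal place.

12.2

With weight = n_sampled/n_responded per class, the weighted class total is n_sampled:
  18–24: 260 × 3 = 780
  25–30: 160 × 22 = 3520
  31–48: 60 × 23 = 1380
  49–57: 180 × 21 = 3780
  58+: 340 × 8 = 2720
Adjusted estimate = 12,180 / 1,000 = 12.18 → 12.2.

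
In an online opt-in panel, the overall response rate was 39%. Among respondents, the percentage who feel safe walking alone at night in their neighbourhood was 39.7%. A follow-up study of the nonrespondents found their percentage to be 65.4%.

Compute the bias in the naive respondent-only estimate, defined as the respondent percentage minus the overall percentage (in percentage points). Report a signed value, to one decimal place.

Nonresponse fraction = 1 − 0.39 = 0.61.
Bias = (nonresponse fraction) × (respondent percentage − nonrespondent percentage)
     = 0.61 × (39.7 − 65.4) = 0.61 × -25.7 = -15.677.

-15.7 percentage points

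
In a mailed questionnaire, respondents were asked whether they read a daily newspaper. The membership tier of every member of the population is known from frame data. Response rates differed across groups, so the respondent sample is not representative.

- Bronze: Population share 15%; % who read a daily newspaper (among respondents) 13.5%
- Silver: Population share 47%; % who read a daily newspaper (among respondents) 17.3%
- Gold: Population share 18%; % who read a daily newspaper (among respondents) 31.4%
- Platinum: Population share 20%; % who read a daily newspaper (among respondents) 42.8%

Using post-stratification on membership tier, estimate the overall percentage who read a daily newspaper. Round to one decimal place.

24.4%

Post-stratification weights by population share, not respondent share:
  Bronze: 0.15 × 13.5 = 2.025
  Silver: 0.47 × 17.3 = 8.131
  Gold: 0.18 × 31.4 = 5.652
  Platinum: 0.2 × 42.8 = 8.56
Post-stratified estimate = 24.368 → 24.4%.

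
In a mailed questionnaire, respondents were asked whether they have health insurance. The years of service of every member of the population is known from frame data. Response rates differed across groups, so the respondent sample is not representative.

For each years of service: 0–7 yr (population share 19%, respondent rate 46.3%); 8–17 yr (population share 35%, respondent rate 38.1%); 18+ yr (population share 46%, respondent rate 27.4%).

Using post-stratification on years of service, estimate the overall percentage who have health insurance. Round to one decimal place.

34.7%

Weight each group's respondent value by its population share:
  0–7 yr: 0.19 × 46.3 = 8.797
  8–17 yr: 0.35 × 38.1 = 13.335
  18+ yr: 0.46 × 27.4 = 12.604
Post-stratified estimate = 34.736 → 34.7%.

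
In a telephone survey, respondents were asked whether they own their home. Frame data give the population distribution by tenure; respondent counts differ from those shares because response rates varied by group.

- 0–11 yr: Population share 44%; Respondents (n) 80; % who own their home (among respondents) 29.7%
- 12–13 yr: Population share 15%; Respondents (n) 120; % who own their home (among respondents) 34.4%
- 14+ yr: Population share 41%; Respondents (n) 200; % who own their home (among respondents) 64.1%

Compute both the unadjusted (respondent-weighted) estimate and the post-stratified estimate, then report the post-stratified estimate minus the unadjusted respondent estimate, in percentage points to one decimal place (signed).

Naive respondent-only estimate (weights = respondent counts):
  (80/400)×29.7 + (120/400)×34.4 + (200/400)×64.1 = 48.31%
Post-stratified estimate weights by population shares:
  0.44×29.7 + 0.15×34.4 + 0.41×64.1 = 44.509%
Difference = 44.509 − 48.31 = -3.801 pp.

-3.8 percentage points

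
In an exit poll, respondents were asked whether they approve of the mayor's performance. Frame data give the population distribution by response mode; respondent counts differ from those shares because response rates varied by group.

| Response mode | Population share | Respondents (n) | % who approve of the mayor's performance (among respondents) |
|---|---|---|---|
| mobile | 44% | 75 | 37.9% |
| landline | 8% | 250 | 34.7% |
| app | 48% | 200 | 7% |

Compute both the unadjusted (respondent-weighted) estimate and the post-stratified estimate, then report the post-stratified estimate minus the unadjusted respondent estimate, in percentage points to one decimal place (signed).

-1.8 percentage points

Without adjustment, the pooled respondent share is:
  (75/525)×37.9 + (250/525)×34.7 + (200/525)×7 = 24.6048%
Reweighting by population response mode shares:
  0.44×37.9 + 0.08×34.7 + 0.48×7 = 22.812%
Difference = 22.812 − 24.6048 = -1.7928 pp.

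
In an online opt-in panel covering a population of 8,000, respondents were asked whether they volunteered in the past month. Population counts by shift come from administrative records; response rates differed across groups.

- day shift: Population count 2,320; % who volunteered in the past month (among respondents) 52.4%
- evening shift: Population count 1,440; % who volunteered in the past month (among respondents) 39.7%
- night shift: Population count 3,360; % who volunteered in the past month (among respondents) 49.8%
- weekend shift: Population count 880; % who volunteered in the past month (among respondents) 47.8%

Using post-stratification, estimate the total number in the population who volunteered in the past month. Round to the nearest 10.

3,880

Apply each group's respondent rate to its population count:
  day shift: 2,320 × 52.4% = 1215.68
  evening shift: 1,440 × 39.7% = 571.68
  night shift: 3,360 × 49.8% = 1673.28
  weekend shift: 880 × 47.8% = 420.64
Estimated total = 3881.28 → 3,880.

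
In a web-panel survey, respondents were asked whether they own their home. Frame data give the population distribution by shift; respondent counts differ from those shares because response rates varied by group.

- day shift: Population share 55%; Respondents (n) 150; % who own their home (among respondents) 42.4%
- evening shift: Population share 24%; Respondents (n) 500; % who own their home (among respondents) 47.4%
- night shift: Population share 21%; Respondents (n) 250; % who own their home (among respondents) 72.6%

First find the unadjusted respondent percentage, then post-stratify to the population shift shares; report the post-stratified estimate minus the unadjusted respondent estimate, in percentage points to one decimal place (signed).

-3.6 percentage points

Naive respondent-only estimate (weights = respondent counts):
  (150/900)×42.4 + (500/900)×47.4 + (250/900)×72.6 = 53.5667%
Post-stratified estimate weights by population shares:
  0.55×42.4 + 0.24×47.4 + 0.21×72.6 = 49.942%
Difference = 49.942 − 53.5667 = -3.6247 pp.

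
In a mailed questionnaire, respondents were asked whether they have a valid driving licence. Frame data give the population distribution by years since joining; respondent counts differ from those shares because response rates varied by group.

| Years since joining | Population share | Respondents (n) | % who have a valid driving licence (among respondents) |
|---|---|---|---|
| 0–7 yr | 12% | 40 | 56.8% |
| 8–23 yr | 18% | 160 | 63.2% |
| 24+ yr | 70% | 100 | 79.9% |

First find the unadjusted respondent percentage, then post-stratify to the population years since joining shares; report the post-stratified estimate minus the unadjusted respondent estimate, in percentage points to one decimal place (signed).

+6.2 percentage points

Naive respondent-only estimate (weights = respondent counts):
  (40/300)×56.8 + (160/300)×63.2 + (100/300)×79.9 = 67.9133%
Post-stratified estimate weights by population shares:
  0.12×56.8 + 0.18×63.2 + 0.7×79.9 = 74.122%
Difference = 74.122 − 67.9133 = 6.2087 pp.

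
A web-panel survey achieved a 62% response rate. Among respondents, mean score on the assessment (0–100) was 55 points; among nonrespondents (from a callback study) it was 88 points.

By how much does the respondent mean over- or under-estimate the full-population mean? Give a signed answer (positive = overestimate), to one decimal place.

-12.5

Nonresponse fraction = 1 − 0.62 = 0.38.
Bias = (nonresponse fraction) × (respondent mean − nonrespondent mean)
     = 0.38 × (55 − 88) = 0.38 × -33 = -12.54.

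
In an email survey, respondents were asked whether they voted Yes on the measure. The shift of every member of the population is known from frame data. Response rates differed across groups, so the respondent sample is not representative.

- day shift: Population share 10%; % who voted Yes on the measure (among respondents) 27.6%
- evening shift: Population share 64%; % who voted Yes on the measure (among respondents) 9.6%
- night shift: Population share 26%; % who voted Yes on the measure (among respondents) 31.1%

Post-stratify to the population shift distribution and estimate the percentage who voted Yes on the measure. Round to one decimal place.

17.0%

Weight each group's respondent value by its population share:
  day shift: 0.1 × 27.6 = 2.76
  evening shift: 0.64 × 9.6 = 6.144
  night shift: 0.26 × 31.1 = 8.086
Post-stratified estimate = 16.99 → 17.0%.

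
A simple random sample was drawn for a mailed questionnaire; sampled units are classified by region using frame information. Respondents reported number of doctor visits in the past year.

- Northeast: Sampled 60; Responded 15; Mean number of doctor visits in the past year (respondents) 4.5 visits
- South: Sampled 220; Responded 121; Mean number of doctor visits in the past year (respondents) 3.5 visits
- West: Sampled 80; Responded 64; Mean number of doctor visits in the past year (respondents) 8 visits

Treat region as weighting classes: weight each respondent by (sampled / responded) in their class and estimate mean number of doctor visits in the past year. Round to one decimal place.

Response rates by class: Northeast 15/60 = 25%, South 121/220 = 55%, West 64/80 = 80%.
With weight = n_sampled/n_responded per class, the weighted class total is n_sampled:
  Northeast: 60 × 4.5 = 270
  South: 220 × 3.5 = 770
  West: 80 × 8 = 640
Adjusted estimate = 1680 / 360 = 4.66667 → 4.7.

4.7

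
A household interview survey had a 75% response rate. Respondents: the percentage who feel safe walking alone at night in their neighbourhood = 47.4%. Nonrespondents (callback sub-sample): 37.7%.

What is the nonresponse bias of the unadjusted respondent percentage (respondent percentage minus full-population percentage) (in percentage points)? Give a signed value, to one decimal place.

+2.4 percentage points

Nonresponse fraction = 1 − 0.75 = 0.25.
Bias = (nonresponse fraction) × (respondent percentage − nonrespondent percentage)
     = 0.25 × (47.4 − 37.7) = 0.25 × 9.7 = 2.425.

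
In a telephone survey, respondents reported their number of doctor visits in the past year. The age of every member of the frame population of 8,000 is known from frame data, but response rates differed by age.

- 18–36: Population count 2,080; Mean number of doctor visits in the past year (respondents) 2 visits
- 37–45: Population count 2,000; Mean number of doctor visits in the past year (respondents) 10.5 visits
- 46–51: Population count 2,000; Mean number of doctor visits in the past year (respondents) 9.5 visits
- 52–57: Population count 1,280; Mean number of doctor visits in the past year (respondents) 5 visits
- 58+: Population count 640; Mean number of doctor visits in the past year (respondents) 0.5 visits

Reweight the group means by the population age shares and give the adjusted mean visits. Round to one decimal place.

6.4

Each cell contributes population-share × respondent value:
  18–36: (2,080/8,000) × 2 = 0.52
  37–45: (2,000/8,000) × 10.5 = 2.625
  46–51: (2,000/8,000) × 9.5 = 2.375
  52–57: (1,280/8,000) × 5 = 0.8
  58+: (640/8,000) × 0.5 = 0.04
Post-stratified estimate = 6.36 → 6.4.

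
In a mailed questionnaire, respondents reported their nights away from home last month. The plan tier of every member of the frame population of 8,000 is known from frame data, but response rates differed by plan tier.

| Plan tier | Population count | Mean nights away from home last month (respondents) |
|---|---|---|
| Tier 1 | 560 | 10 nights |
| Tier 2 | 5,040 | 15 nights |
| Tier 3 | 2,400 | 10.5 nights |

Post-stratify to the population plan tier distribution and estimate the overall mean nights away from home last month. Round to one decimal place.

Weight each group's respondent value by its population share:
  Tier 1: (560/8,000) × 10 = 0.7
  Tier 2: (5,040/8,000) × 15 = 9.45
  Tier 3: (2,400/8,000) × 10.5 = 3.15
Post-stratified estimate = 13.3 → 13.3.

13.3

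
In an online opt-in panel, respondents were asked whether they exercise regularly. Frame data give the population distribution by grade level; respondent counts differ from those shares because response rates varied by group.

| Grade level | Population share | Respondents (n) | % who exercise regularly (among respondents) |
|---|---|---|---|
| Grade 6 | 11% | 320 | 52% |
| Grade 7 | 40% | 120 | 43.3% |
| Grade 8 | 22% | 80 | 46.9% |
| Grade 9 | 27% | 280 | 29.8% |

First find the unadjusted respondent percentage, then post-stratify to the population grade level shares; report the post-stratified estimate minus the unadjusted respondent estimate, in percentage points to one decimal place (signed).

-1.0 percentage points

Unadjusted (pooled respondent) estimate weights by respondent counts:
  (320/800)×52 + (120/800)×43.3 + (80/800)×46.9 + (280/800)×29.8 = 42.415%
Post-stratifying to population shares instead:
  0.11×52 + 0.4×43.3 + 0.22×46.9 + 0.27×29.8 = 41.404%
Difference = 41.404 − 42.415 = -1.011 pp.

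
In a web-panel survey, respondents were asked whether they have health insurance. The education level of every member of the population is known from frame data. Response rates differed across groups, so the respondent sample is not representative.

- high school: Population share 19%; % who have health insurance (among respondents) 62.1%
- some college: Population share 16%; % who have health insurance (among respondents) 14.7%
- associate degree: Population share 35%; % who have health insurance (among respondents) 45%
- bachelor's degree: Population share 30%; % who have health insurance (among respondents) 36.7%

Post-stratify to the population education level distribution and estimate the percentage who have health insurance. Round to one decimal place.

40.9%

Post-stratification weights by population share, not respondent share:
  high school: 0.19 × 62.1 = 11.799
  some college: 0.16 × 14.7 = 2.352
  associate degree: 0.35 × 45 = 15.75
  bachelor's degree: 0.3 × 36.7 = 11.01
Post-stratified estimate = 40.911 → 40.9%.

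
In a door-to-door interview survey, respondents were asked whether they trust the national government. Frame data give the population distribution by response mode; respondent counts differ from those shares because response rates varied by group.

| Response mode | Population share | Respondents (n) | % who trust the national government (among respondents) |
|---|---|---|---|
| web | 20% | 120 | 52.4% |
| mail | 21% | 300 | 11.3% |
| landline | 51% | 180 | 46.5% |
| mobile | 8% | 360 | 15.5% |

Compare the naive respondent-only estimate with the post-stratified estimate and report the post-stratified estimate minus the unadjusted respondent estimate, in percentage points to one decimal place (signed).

+13.2 percentage points

Without adjustment, the pooled respondent share is:
  (120/960)×52.4 + (300/960)×11.3 + (180/960)×46.5 + (360/960)×15.5 = 24.6125%
Reweighting by population response mode shares:
  0.2×52.4 + 0.21×11.3 + 0.51×46.5 + 0.08×15.5 = 37.808%
Difference = 37.808 − 24.6125 = 13.1955 pp.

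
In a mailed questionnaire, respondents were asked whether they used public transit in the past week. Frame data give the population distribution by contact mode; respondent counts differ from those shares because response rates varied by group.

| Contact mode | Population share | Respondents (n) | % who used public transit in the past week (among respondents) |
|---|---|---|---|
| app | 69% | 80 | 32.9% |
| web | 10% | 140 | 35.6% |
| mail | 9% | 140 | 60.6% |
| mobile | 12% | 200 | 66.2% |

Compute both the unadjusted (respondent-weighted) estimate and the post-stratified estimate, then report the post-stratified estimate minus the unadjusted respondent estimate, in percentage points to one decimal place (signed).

-12.7 percentage points

Unadjusted (pooled respondent) estimate weights by respondent counts:
  (80/560)×32.9 + (140/560)×35.6 + (140/560)×60.6 + (200/560)×66.2 = 52.3929%
Reweighting by population contact mode shares:
  0.69×32.9 + 0.1×35.6 + 0.09×60.6 + 0.12×66.2 = 39.659%
Difference = 39.659 − 52.3929 = -12.7339 pp.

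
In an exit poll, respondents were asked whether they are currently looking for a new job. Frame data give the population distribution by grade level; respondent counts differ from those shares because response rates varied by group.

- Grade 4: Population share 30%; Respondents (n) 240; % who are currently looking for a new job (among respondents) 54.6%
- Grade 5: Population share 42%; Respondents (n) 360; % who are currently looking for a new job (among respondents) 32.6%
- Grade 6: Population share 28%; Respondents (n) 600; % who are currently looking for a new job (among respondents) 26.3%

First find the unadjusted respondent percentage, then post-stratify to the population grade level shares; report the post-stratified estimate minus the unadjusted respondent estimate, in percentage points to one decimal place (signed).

+3.6 percentage points

Without adjustment, the pooled respondent share is:
  (240/1200)×54.6 + (360/1200)×32.6 + (600/1200)×26.3 = 33.85%
Post-stratified estimate weights by population shares:
  0.3×54.6 + 0.42×32.6 + 0.28×26.3 = 37.436%
Difference = 37.436 − 33.85 = 3.586 pp.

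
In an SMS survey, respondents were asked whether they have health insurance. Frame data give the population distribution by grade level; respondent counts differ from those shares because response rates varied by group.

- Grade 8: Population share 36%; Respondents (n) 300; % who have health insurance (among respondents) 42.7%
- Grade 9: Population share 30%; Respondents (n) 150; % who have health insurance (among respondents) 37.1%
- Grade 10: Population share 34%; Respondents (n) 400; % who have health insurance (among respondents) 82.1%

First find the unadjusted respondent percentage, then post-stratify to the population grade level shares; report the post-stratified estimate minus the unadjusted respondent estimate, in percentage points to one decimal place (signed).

-5.8 percentage points

Without adjustment, the pooled respondent share is:
  (300/850)×42.7 + (150/850)×37.1 + (400/850)×82.1 = 60.2529%
Post-stratified estimate weights by population shares:
  0.36×42.7 + 0.3×37.1 + 0.34×82.1 = 54.416%
Difference = 54.416 − 60.2529 = -5.8369 pp.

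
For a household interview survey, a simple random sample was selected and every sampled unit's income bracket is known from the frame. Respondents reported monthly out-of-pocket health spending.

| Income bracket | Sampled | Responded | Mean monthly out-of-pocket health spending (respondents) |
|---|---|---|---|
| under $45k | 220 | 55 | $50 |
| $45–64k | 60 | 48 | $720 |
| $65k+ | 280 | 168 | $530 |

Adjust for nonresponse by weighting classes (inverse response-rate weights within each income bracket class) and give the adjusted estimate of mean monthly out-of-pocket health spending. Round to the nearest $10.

Class response rates: under $45k 55/220 = 25%, $45–64k 48/60 = 80%, $65k+ 168/280 = 60%.
Each respondent's weight = sampled/responded in their class; summing within a class gives n_sampled, so:
  under $45k: 220 × 50 = 11,000
  $45–64k: 60 × 720 = 43,200
  $65k+: 280 × 530 = 148,400
Adjusted estimate = 202,600 / 560 = 361.786 → $360.

$360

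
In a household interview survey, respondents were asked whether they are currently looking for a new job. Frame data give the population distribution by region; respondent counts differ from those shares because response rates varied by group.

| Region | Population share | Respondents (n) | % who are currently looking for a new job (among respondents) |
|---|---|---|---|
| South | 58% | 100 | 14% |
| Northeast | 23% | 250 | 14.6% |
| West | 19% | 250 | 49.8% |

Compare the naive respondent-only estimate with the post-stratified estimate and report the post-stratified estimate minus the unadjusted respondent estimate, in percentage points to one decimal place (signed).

-8.2 percentage points

Unadjusted (pooled respondent) estimate weights by respondent counts:
  (100/600)×14 + (250/600)×14.6 + (250/600)×49.8 = 29.1667%
Reweighting by population region shares:
  0.58×14 + 0.23×14.6 + 0.19×49.8 = 20.94%
Difference = 20.94 − 29.1667 = -8.2267 pp.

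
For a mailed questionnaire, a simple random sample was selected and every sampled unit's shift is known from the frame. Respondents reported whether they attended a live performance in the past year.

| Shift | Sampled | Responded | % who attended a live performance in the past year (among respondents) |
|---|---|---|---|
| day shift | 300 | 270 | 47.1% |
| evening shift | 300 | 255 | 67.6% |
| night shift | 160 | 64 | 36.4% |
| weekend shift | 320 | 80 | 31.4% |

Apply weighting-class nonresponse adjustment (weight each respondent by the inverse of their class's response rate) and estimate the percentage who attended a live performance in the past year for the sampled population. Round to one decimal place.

Response rates by class: day shift 270/300 = 90%, evening shift 255/300 = 85%, night shift 64/160 = 40%, weekend shift 80/320 = 25%.
With weight = n_sampled/n_responded per class, the weighted class total is n_sampled:
  day shift: 300 × 47.1 = 14,130
  evening shift: 300 × 67.6 = 20,280
  night shift: 160 × 36.4 = 5824
  weekend shift: 320 × 31.4 = 10,048
Adjusted estimate = 50,282 / 1,080 = 46.5574 → 46.6%.

46.6%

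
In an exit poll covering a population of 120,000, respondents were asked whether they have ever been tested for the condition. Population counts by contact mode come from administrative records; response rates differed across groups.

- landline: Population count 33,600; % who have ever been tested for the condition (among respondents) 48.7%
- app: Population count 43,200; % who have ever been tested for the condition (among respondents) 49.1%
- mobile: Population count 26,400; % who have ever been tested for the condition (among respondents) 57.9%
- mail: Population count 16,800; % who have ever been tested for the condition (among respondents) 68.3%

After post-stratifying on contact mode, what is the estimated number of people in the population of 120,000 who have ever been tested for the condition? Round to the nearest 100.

64,300

Apply each group's respondent rate to its population count:
  landline: 33,600 × 48.7% = 16363.2
  app: 43,200 × 49.1% = 21211.2
  mobile: 26,400 × 57.9% = 15285.6
  mail: 16,800 × 68.3% = 11474.4
Estimated total = 64334.4 → 64,300.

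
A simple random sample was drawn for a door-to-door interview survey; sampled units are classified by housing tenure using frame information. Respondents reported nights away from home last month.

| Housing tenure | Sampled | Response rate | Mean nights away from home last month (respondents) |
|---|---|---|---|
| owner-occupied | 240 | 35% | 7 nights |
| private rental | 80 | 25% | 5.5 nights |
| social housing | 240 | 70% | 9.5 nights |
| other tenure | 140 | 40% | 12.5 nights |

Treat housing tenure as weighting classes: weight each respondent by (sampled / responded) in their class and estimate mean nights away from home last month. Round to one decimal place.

Inverse-response-rate weighting restores each class to its sampled count, so class totals weight by n_sampled:
  owner-occupied: 240 × 7 = 1680
  private rental: 80 × 5.5 = 440
  social housing: 240 × 9.5 = 2280
  other tenure: 140 × 12.5 = 1750
Adjusted estimate = 6150 / 700 = 8.78571 → 8.8.

8.8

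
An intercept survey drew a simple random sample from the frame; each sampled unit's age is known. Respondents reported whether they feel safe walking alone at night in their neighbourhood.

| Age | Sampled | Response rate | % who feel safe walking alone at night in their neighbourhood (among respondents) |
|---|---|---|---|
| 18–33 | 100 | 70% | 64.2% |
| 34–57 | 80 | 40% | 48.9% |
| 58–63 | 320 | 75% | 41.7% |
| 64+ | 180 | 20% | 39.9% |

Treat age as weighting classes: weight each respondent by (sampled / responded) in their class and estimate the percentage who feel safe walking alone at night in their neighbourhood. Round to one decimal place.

Weighting each respondent by the inverse class response rate inflates each class back to its sampled size, so the class weight is n_sampled:
  18–33: 100 × 64.2 = 6420
  34–57: 80 × 48.9 = 3912
  58–63: 320 × 41.7 = 13,344
  64+: 180 × 39.9 = 7182
Adjusted estimate = 30,858 / 680 = 45.3794 → 45.4%.

45.4%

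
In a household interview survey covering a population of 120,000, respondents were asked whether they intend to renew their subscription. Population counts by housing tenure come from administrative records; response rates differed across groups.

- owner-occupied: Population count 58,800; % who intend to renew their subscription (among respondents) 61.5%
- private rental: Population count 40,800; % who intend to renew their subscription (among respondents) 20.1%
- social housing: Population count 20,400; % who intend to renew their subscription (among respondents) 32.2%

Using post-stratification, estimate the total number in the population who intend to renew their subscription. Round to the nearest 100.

Estimated count per cell = population count × respondent percentage:
  owner-occupied: 58,800 × 61.5% = 36,162
  private rental: 40,800 × 20.1% = 8200.8
  social housing: 20,400 × 32.2% = 6568.8
Estimated total = 50931.6 → 50,900.

50,900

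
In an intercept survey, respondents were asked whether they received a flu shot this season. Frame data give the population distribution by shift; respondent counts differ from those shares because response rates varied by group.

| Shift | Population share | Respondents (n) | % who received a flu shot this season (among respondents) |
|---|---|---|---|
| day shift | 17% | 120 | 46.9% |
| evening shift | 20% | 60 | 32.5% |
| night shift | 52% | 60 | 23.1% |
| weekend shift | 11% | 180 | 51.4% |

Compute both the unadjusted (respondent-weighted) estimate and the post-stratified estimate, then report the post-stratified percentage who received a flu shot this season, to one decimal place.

32.1%

Unadjusted (pooled respondent) estimate weights by respondent counts:
  (120/420)×46.9 + (60/420)×32.5 + (60/420)×23.1 + (180/420)×51.4 = 43.3714%
Reweighting by population shift shares:
  0.17×46.9 + 0.2×32.5 + 0.52×23.1 + 0.11×51.4 = 32.139%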